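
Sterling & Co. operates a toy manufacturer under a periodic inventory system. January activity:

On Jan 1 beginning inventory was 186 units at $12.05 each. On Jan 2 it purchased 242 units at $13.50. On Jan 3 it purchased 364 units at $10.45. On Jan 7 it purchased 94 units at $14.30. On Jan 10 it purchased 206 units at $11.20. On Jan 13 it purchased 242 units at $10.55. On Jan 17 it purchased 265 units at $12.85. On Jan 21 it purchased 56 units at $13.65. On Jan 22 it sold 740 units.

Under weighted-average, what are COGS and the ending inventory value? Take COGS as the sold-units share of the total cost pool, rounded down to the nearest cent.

COGS = $8,802.31; ending inventory = $10,883.94

Jan 22, sell 740: 740/1655 × $19,686.25 → $8,802.31
Ending inventory (cost pool remaining) = $10,883.94
Check: goods available $19,686.25 = COGS $8,802.31 + ending $10,883.94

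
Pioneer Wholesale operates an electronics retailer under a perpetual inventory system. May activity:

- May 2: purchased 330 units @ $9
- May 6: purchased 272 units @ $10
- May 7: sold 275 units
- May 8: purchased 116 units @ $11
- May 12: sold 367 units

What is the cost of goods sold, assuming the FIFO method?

May 7, 275 sold [FIFO — oldest first]: 275 @ $9 = $2,475
May 12, 367 sold [FIFO — oldest first]: 55 @ $9 + 272 @ $10 + 40 @ $11 = $3,655
Total COGS = $2,475 + $3,655 = $6,130
Ending inventory: 76 @ $11 = $836
Check: goods available $6,966 = COGS $6,130 + ending $836

COGS = $6,130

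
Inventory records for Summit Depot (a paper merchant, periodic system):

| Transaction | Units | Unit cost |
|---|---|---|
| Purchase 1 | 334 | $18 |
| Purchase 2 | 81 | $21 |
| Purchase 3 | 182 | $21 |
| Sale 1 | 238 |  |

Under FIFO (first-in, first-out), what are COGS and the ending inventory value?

Sale 1 (238) [FIFO — oldest first]: 238 @ $18 = $4,284
Ending inventory: 96 @ $18 + 81 @ $21 + 182 @ $21 = $7,251

COGS = $4,284; ending inventory = $7,251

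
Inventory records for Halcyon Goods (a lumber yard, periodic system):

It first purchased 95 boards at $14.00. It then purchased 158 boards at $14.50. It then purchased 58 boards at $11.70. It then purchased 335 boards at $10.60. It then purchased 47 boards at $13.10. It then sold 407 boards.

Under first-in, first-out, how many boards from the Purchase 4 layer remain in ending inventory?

Sale 1 (407) [FIFO — oldest first]: 95 @ $14.00 + 158 @ $14.50 + 58 @ $11.70 + 96 @ $10.60 = $5,317.20
Ending inventory: 239 @ $10.60 + 47 @ $13.10 = $3,149.10
Check: goods available $8,466.30 = COGS $5,317.20 + ending $3,149.10

239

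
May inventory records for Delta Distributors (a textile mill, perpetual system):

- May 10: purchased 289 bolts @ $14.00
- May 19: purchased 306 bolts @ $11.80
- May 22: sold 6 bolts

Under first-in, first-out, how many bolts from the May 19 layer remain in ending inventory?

306

May 22, 6 sold [FIFO — oldest first]: 6 @ $14.00 = $84.00
Ending inventory: 283 @ $14.00 + 306 @ $11.80 = $7,572.80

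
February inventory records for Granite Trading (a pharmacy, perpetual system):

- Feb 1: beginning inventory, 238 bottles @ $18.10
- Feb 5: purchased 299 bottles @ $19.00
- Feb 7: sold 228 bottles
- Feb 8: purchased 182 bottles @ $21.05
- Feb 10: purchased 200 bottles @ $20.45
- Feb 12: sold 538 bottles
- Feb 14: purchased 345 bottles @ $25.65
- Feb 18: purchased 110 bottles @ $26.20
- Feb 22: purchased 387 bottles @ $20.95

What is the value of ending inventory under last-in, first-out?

Feb 7, 228 sold [LIFO — newest first]: 228 @ $19.00 = $4,332.00
Feb 12, 538 sold [LIFO — newest first]: 200 @ $20.45 + 182 @ $21.05 + 71 @ $19.00 + 85 @ $18.10 = $10,808.60
Total COGS = $4,332.00 + $10,808.60 = $15,140.60
Ending inventory: 153 @ $18.10 + 345 @ $25.65 + 110 @ $26.20 + 387 @ $20.95 = $22,608.20

Ending inventory = $22,608.20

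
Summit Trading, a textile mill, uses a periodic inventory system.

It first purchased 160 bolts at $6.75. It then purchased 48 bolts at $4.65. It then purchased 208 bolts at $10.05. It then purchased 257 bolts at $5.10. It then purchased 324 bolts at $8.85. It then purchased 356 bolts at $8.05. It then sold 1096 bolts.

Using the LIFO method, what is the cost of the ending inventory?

Sale 1 (1096) [LIFO — newest first]: 356 @ $8.05 + 324 @ $8.85 + 257 @ $5.10 + 159 @ $10.05 = $8,641.85
Ending inventory: 160 @ $6.75 + 48 @ $4.65 + 49 @ $10.05 = $1,795.65

Ending inventory = $1,795.65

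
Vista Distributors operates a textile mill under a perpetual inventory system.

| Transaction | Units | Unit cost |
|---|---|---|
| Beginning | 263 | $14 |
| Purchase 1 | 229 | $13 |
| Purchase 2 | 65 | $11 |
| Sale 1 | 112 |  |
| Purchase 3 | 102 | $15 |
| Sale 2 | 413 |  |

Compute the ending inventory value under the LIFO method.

Ending inventory = $1,876

Sale 1 (112) [LIFO — newest first]: 65 @ $11 + 47 @ $13 = $1,326
Sale 2 (413) [LIFO — newest first]: 102 @ $15 + 182 @ $13 + 129 @ $14 = $5,702
Total COGS = $1,326 + $5,702 = $7,028
Ending inventory: 134 @ $14 = $1,876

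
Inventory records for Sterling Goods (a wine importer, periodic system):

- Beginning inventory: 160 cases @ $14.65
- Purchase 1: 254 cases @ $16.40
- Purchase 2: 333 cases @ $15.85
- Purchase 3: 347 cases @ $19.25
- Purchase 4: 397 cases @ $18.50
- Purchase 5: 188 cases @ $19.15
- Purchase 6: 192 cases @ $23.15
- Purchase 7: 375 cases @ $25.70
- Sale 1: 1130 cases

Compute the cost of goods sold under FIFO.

COGS = $19,133.40

Sale 1 (1130) [FIFO — oldest first]: 160 @ $14.65 + 254 @ $16.40 + 333 @ $15.85 + 347 @ $19.25 + 36 @ $18.50 = $19,133.40
Ending inventory: 361 @ $18.50 + 188 @ $19.15 + 192 @ $23.15 + 375 @ $25.70 = $24,361.00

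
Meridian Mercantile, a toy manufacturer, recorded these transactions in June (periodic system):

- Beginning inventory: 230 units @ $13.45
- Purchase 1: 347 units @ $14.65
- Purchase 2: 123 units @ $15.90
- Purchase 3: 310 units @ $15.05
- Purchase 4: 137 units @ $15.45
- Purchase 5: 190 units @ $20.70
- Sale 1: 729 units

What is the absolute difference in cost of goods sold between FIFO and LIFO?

$1,608.75

FIFO COGS: 230 @ $13.45 + 347 @ $14.65 + 123 @ $15.90 + 29 @ $15.05 = $10,569.20
LIFO COGS: 190 @ $20.70 + 137 @ $15.45 + 310 @ $15.05 + 92 @ $15.90 = $12,177.95
Difference = |$10,569.20 − $12,177.95| = $1,608.75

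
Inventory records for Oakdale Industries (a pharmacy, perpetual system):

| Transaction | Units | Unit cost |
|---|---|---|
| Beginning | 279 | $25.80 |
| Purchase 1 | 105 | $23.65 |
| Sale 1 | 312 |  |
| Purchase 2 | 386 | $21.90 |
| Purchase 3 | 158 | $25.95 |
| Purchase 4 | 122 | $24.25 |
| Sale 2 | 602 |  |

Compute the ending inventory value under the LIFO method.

Ending inventory = $3,259.20

Sale 1 (312) [LIFO — newest first]: 105 @ $23.65 + 207 @ $25.80 = $7,823.85
Sale 2 (602) [LIFO — newest first]: 122 @ $24.25 + 158 @ $25.95 + 322 @ $21.90 = $14,110.40
Total COGS = $7,823.85 + $14,110.40 = $21,934.25
Ending inventory: 72 @ $25.80 + 64 @ $21.90 = $3,259.20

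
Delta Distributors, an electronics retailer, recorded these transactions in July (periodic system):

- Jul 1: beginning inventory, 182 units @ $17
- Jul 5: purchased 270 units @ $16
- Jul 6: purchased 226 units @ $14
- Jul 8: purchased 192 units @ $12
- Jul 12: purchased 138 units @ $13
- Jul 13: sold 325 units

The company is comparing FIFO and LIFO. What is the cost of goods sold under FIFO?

COGS = $5,382

FIFO COGS: 182 @ $17 + 143 @ $16 = $5,382
LIFO COGS: 138 @ $13 + 187 @ $12 = $4,038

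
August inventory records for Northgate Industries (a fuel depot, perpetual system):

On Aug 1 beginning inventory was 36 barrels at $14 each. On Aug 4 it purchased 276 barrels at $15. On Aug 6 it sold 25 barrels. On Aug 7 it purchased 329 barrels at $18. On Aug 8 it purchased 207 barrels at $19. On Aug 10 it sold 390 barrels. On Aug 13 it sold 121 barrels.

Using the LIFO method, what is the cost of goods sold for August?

Aug 6, 25 sold [LIFO — newest first]: 25 @ $15 = $375
Aug 10, 390 sold [LIFO — newest first]: 207 @ $19 + 183 @ $18 = $7,227
Aug 13, 121 sold [LIFO — newest first]: 121 @ $18 = $2,178
Total COGS = $375 + $7,227 + $2,178 = $9,780
Ending inventory: 36 @ $14 + 251 @ $15 + 25 @ $18 = $4,719
Check: goods available $14,499 = COGS $9,780 + ending $4,719

COGS = $9,780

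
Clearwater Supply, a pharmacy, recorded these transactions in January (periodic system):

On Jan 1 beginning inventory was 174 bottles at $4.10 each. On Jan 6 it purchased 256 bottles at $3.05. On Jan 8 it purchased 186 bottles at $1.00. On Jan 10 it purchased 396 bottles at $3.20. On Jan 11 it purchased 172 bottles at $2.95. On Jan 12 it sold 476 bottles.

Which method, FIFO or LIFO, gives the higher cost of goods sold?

FIFO COGS: 174 @ $4.10 + 256 @ $3.05 + 46 @ $1.00 = $1,540.20
LIFO COGS: 172 @ $2.95 + 304 @ $3.20 = $1,480.20

FIFO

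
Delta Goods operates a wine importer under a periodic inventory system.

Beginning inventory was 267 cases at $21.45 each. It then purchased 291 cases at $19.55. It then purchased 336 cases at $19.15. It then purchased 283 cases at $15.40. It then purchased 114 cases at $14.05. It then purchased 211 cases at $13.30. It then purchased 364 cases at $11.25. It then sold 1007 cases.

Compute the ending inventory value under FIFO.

Ending inventory = $11,121.00

Sale 1 (1007) [FIFO — oldest first]: 267 @ $21.45 + 291 @ $19.55 + 336 @ $19.15 + 113 @ $15.40 = $19,590.80
Ending inventory: 170 @ $15.40 + 114 @ $14.05 + 211 @ $13.30 + 364 @ $11.25 = $11,121.00
Check: goods available $30,711.80 = COGS $19,590.80 + ending $11,121.00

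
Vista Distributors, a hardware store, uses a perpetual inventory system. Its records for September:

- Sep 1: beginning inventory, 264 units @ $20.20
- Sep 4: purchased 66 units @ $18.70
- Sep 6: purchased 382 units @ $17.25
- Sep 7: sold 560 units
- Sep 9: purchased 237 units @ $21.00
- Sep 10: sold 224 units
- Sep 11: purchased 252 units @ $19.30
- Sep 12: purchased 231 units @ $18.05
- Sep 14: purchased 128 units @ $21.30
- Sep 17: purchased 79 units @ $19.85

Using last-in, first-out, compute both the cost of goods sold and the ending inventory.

Sep 7, 560 sold [LIFO — newest first]: 382 @ $17.25 + 66 @ $18.70 + 112 @ $20.20 = $10,086.10
Sep 10, 224 sold [LIFO — newest first]: 224 @ $21.00 = $4,704.00
Total COGS = $10,086.10 + $4,704.00 = $14,790.10
Ending inventory: 152 @ $20.20 + 13 @ $21.00 + 252 @ $19.30 + 231 @ $18.05 + 128 @ $21.30 + 79 @ $19.85 = $16,671.10

COGS = $14,790.10; ending inventory = $16,671.10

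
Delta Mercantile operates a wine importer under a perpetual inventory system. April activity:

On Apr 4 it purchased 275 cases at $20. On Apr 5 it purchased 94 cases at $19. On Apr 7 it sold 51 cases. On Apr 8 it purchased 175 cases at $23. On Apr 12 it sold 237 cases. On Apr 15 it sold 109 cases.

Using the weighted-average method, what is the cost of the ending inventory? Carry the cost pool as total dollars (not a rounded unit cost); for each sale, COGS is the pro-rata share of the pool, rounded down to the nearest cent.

Ending inventory = $3,072.40

After Apr 4: 275 on hand, pool $5,500.00 (≈ $20.0000 each)
After Apr 5: 369 on hand, pool $7,286.00 (≈ $19.7453 each)
Apr 7, sell 51: 51/369 × $7,286.00 → $1,007.00
After Apr 8: 493 on hand, pool $10,304.00 (≈ $20.9006 each)
Apr 12, sell 237: 237/493 × $10,304.00 → $4,953.44
Apr 15, sell 109: 109/256 × $5,350.56 → $2,278.16
Total COGS = $1,007.00 + $4,953.44 + $2,278.16 = $8,238.60
Ending inventory (cost pool remaining) = $3,072.40
Check: goods available $11,311.00 = COGS $8,238.60 + ending $3,072.40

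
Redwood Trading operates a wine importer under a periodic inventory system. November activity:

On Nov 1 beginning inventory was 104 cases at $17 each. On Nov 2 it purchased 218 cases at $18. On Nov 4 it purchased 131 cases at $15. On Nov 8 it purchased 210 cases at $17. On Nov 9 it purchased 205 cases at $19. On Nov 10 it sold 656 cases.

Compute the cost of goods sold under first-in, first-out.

COGS = $11,108

Nov 10, 656 sold [FIFO — oldest first]: 104 @ $17 + 218 @ $18 + 131 @ $15 + 203 @ $17 = $11,108
Ending inventory: 7 @ $17 + 205 @ $19 = $4,014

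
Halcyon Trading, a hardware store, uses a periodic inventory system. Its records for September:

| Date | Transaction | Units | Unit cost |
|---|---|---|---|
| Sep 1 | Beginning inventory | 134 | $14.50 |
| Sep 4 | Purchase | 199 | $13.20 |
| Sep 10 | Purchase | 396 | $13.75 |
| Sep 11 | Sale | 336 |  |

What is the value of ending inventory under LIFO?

Sep 11, 336 sold [LIFO — newest first]: 336 @ $13.75 = $4,620.00
Ending inventory: 134 @ $14.50 + 199 @ $13.20 + 60 @ $13.75 = $5,394.80
Check: goods available $10,014.80 = COGS $4,620.00 + ending $5,394.80

Ending inventory = $5,394.80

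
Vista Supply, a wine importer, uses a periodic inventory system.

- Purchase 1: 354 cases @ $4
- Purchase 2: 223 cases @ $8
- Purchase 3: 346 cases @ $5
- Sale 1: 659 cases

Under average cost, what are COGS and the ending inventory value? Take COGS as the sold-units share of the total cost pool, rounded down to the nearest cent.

Sale 1, sell 659: 659/923 × $4,930.00 → $3,519.90
Ending inventory (cost pool remaining) = $1,410.10
Check: goods available $4,930.00 = COGS $3,519.90 + ending $1,410.10

COGS = $3,519.90; ending inventory = $1,410.10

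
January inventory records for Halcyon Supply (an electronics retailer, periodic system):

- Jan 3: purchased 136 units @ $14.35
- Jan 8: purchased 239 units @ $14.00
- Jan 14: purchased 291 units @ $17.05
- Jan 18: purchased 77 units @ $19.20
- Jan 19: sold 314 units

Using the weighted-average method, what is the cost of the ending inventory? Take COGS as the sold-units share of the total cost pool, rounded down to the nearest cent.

Jan 19, sell 314: 314/743 × $11,737.55 → $4,960.41
Ending inventory (cost pool remaining) = $6,777.14
Check: goods available $11,737.55 = COGS $4,960.41 + ending $6,777.14

Ending inventory = $6,777.14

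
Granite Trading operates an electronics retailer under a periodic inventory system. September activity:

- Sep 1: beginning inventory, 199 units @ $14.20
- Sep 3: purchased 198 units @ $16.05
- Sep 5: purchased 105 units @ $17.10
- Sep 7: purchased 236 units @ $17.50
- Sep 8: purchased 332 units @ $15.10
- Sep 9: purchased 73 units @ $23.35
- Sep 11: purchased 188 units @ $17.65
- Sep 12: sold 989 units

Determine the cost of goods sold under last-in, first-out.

Sep 12, 989 sold [LIFO — newest first]: 188 @ $17.65 + 73 @ $23.35 + 332 @ $15.10 + 236 @ $17.50 + 105 @ $17.10 + 55 @ $16.05 = $16,844.20
Ending inventory: 199 @ $14.20 + 143 @ $16.05 = $5,120.95

COGS = $16,844.20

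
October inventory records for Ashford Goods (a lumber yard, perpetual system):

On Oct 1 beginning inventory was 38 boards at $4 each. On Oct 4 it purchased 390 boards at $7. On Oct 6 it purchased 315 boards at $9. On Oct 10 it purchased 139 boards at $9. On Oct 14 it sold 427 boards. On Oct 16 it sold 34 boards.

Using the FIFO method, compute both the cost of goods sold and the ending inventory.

Oct 14, 427 sold [FIFO — oldest first]: 38 @ $4 + 389 @ $7 = $2,875
Oct 16, 34 sold [FIFO — oldest first]: 1 @ $7 + 33 @ $9 = $304
Total COGS = $2,875 + $304 = $3,179
Ending inventory: 282 @ $9 + 139 @ $9 = $3,789

COGS = $3,179; ending inventory = $3,789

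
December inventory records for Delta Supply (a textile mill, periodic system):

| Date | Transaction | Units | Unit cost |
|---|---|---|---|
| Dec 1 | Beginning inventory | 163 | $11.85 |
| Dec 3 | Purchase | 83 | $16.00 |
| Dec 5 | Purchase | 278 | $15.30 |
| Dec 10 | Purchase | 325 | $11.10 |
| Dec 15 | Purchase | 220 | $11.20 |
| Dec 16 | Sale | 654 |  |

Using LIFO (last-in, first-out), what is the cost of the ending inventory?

Dec 16, 654 sold [LIFO — newest first]: 220 @ $11.20 + 325 @ $11.10 + 109 @ $15.30 = $7,739.20
Ending inventory: 163 @ $11.85 + 83 @ $16.00 + 169 @ $15.30 = $5,845.25

Ending inventory = $5,845.25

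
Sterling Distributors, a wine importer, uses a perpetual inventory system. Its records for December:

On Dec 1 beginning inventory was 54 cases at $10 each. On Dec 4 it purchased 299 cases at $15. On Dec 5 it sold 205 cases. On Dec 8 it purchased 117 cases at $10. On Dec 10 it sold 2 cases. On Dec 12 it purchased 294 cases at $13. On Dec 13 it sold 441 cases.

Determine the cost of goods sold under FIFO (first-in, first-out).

Dec 5, 205 sold [FIFO — oldest first]: 54 @ $10 + 151 @ $15 = $2,805
Dec 10, 2 sold [FIFO — oldest first]: 2 @ $15 = $30
Dec 13, 441 sold [FIFO — oldest first]: 146 @ $15 + 117 @ $10 + 178 @ $13 = $5,674
Total COGS = $2,805 + $30 + $5,674 = $8,509
Ending inventory: 116 @ $13 = $1,508
Check: goods available $10,017 = COGS $8,509 + ending $1,508

COGS = $8,509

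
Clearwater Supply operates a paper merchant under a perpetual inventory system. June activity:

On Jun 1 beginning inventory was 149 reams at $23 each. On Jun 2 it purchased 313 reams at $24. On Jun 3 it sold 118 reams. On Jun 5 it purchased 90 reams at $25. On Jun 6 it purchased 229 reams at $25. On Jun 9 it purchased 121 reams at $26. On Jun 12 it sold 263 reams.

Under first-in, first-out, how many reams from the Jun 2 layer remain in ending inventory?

81

Jun 3, 118 sold [FIFO — oldest first]: 118 @ $23 = $2,714
Jun 12, 263 sold [FIFO — oldest first]: 31 @ $23 + 232 @ $24 = $6,281
Total COGS = $2,714 + $6,281 = $8,995
Ending inventory: 81 @ $24 + 90 @ $25 + 229 @ $25 + 121 @ $26 = $13,065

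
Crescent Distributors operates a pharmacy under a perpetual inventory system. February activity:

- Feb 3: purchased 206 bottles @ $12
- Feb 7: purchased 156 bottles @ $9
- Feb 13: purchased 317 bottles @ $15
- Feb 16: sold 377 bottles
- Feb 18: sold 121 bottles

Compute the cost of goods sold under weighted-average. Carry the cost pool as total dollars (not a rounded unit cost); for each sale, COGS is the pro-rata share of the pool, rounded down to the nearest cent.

COGS = $6,330.24

After Feb 3: 206 on hand, pool $2,472.00 (≈ $12.0000 each)
After Feb 7: 362 on hand, pool $3,876.00 (≈ $10.7072 each)
After Feb 13: 679 on hand, pool $8,631.00 (≈ $12.7113 each)
Feb 16, sell 377: 377/679 × $8,631.00 → $4,792.17
Feb 18, sell 121: 121/302 × $3,838.83 → $1,538.07
Total COGS = $4,792.17 + $1,538.07 = $6,330.24
Ending inventory (cost pool remaining) = $2,300.76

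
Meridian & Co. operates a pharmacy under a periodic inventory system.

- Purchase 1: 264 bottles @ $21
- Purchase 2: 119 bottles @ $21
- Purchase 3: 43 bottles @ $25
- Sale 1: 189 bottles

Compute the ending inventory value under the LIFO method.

Sale 1 (189) [LIFO — newest first]: 43 @ $25 + 119 @ $21 + 27 @ $21 = $4,141
Ending inventory: 237 @ $21 = $4,977
Check: goods available $9,118 = COGS $4,141 + ending $4,977

Ending inventory = $4,977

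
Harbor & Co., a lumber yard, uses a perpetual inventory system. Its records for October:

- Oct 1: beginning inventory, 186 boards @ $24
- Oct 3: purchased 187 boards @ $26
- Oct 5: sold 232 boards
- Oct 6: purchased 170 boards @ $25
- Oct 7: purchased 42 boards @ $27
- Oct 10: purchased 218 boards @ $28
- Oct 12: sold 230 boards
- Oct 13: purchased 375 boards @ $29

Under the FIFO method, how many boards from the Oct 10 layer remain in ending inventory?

218

Oct 5, 232 sold [FIFO — oldest first]: 186 @ $24 + 46 @ $26 = $5,660
Oct 12, 230 sold [FIFO — oldest first]: 141 @ $26 + 89 @ $25 = $5,891
Total COGS = $5,660 + $5,891 = $11,551
Ending inventory: 81 @ $25 + 42 @ $27 + 218 @ $28 + 375 @ $29 = $20,138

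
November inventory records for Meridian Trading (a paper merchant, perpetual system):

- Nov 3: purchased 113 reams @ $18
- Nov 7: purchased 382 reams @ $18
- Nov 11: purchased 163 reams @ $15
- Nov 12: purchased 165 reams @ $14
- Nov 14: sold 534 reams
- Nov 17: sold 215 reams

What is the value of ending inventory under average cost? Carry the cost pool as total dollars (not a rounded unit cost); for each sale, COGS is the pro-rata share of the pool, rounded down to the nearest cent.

Ending inventory = $1,228.69

After Nov 3: 113 on hand, pool $2,034.00 (≈ $18.0000 each)
After Nov 7: 495 on hand, pool $8,910.00 (≈ $18.0000 each)
After Nov 11: 658 on hand, pool $11,355.00 (≈ $17.2568 each)
After Nov 12: 823 on hand, pool $13,665.00 (≈ $16.6039 each)
Nov 14, sell 534: 534/823 × $13,665.00 → $8,866.47
Nov 17, sell 215: 215/289 × $4,798.53 → $3,569.84
Total COGS = $8,866.47 + $3,569.84 = $12,436.31
Ending inventory (cost pool remaining) = $1,228.69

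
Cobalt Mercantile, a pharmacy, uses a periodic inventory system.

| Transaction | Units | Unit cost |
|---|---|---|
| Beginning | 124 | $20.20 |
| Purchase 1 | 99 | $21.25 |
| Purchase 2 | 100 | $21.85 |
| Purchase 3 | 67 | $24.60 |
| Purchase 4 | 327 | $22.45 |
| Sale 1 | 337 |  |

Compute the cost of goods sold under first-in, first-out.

Sale 1 (337) [FIFO — oldest first]: 124 @ $20.20 + 99 @ $21.25 + 100 @ $21.85 + 14 @ $24.60 = $7,137.95
Ending inventory: 53 @ $24.60 + 327 @ $22.45 = $8,644.95
Check: goods available $15,782.90 = COGS $7,137.95 + ending $8,644.95

COGS = $7,137.95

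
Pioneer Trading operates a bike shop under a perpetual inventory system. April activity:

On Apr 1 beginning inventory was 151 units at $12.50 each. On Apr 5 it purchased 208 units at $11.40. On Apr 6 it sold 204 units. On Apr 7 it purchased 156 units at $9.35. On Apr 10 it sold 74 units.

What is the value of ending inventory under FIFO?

Ending inventory = $2,382.00

Apr 6, 204 sold [FIFO — oldest first]: 151 @ $12.50 + 53 @ $11.40 = $2,491.70
Apr 10, 74 sold [FIFO — oldest first]: 74 @ $11.40 = $843.60
Total COGS = $2,491.70 + $843.60 = $3,335.30
Ending inventory: 81 @ $11.40 + 156 @ $9.35 = $2,382.00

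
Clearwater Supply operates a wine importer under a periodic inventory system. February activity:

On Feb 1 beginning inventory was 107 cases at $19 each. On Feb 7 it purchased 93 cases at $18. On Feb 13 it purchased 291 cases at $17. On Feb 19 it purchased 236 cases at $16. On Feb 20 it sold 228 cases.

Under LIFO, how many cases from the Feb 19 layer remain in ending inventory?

Feb 20, 228 sold [LIFO — newest first]: 228 @ $16 = $3,648
Ending inventory: 107 @ $19 + 93 @ $18 + 291 @ $17 + 8 @ $16 = $8,782
Check: goods available $12,430 = COGS $3,648 + ending $8,782

8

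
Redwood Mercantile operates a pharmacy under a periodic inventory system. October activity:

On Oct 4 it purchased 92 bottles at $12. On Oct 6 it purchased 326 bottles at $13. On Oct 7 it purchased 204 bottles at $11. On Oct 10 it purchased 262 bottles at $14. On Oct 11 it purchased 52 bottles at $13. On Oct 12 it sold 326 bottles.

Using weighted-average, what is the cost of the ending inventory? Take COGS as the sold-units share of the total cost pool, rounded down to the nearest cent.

Oct 12, sell 326: 326/936 × $11,930.00 → $4,155.10
Ending inventory (cost pool remaining) = $7,774.90

Ending inventory = $7,774.90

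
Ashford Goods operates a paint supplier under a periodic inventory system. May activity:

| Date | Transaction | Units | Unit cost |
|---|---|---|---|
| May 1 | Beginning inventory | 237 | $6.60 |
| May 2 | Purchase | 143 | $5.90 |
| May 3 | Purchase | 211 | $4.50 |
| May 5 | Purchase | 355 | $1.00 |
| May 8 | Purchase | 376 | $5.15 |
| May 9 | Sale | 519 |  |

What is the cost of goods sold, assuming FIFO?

COGS = $3,033.40

May 9, 519 sold [FIFO — oldest first]: 237 @ $6.60 + 143 @ $5.90 + 139 @ $4.50 = $3,033.40
Ending inventory: 72 @ $4.50 + 355 @ $1.00 + 376 @ $5.15 = $2,615.40
Check: goods available $5,648.80 = COGS $3,033.40 + ending $2,615.40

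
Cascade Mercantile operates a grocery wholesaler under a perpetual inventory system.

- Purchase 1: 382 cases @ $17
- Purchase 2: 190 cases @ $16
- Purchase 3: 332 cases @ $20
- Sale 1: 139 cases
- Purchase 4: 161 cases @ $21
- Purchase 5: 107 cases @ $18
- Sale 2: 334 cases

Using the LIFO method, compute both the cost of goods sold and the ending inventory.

Sale 1 (139) [LIFO — newest first]: 139 @ $20 = $2,780
Sale 2 (334) [LIFO — newest first]: 107 @ $18 + 161 @ $21 + 66 @ $20 = $6,627
Total COGS = $2,780 + $6,627 = $9,407
Ending inventory: 382 @ $17 + 190 @ $16 + 127 @ $20 = $12,074

COGS = $9,407; ending inventory = $12,074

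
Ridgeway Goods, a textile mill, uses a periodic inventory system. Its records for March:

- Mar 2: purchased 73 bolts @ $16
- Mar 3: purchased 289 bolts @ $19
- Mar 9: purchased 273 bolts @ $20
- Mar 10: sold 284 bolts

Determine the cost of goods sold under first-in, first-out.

Mar 10, 284 sold [FIFO — oldest first]: 73 @ $16 + 211 @ $19 = $5,177
Ending inventory: 78 @ $19 + 273 @ $20 = $6,942
Check: goods available $12,119 = COGS $5,177 + ending $6,942

COGS = $5,177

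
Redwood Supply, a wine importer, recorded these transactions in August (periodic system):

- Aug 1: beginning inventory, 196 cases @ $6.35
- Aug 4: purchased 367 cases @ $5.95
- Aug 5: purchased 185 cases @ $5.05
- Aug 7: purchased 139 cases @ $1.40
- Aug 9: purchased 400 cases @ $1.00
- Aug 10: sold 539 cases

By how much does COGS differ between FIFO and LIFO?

$2,690.85

FIFO COGS: 196 @ $6.35 + 343 @ $5.95 = $3,285.45
LIFO COGS: 400 @ $1.00 + 139 @ $1.40 = $594.60
Difference = |$3,285.45 − $594.60| = $2,690.85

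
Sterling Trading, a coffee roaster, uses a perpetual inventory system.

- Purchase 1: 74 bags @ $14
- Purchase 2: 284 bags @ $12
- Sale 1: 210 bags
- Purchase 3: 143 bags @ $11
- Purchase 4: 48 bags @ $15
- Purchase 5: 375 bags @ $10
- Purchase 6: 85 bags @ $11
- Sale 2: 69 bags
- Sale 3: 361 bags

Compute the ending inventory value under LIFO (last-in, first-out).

Sale 1 (210) [LIFO — newest first]: 210 @ $12 = $2,520
Sale 2 (69) [LIFO — newest first]: 69 @ $11 = $759
Sale 3 (361) [LIFO — newest first]: 16 @ $11 + 345 @ $10 = $3,626
Total COGS = $2,520 + $759 + $3,626 = $6,905
Ending inventory: 74 @ $14 + 74 @ $12 + 143 @ $11 + 48 @ $15 + 30 @ $10 = $4,517

Ending inventory = $4,517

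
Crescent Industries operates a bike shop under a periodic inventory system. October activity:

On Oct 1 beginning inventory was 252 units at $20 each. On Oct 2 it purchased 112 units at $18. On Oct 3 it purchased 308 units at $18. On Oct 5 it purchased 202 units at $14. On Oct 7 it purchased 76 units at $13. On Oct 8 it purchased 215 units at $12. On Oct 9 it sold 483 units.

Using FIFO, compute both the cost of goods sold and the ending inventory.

Oct 9, 483 sold [FIFO — oldest first]: 252 @ $20 + 112 @ $18 + 119 @ $18 = $9,198
Ending inventory: 189 @ $18 + 202 @ $14 + 76 @ $13 + 215 @ $12 = $9,798

COGS = $9,198; ending inventory = $9,798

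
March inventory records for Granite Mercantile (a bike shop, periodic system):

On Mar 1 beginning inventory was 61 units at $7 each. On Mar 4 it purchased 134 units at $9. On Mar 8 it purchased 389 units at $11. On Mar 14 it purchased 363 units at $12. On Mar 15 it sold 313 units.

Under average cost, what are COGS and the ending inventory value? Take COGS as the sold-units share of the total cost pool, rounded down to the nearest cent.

COGS = $3,393.75; ending inventory = $6,874.25

Mar 15, sell 313: 313/947 × $10,268.00 → $3,393.75
Ending inventory (cost pool remaining) = $6,874.25
Check: goods available $10,268.00 = COGS $3,393.75 + ending $6,874.25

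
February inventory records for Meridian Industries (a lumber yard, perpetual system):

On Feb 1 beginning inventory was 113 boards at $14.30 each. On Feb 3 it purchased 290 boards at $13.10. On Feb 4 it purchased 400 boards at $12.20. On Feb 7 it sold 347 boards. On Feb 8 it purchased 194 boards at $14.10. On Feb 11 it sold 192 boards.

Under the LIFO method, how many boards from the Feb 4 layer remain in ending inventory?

53

Feb 7, 347 sold [LIFO — newest first]: 347 @ $12.20 = $4,233.40
Feb 11, 192 sold [LIFO — newest first]: 192 @ $14.10 = $2,707.20
Total COGS = $4,233.40 + $2,707.20 = $6,940.60
Ending inventory: 113 @ $14.30 + 290 @ $13.10 + 53 @ $12.20 + 2 @ $14.10 = $6,089.70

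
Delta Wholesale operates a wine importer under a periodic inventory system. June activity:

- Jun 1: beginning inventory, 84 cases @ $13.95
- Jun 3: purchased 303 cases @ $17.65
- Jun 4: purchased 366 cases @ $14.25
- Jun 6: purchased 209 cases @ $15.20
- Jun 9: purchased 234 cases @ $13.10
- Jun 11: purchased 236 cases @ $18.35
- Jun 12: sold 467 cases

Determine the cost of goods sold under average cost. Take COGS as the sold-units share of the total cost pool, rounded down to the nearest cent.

Jun 12, sell 467: 467/1432 × $22,308.05 → $7,275.04
Ending inventory (cost pool remaining) = $15,033.01

COGS = $7,275.04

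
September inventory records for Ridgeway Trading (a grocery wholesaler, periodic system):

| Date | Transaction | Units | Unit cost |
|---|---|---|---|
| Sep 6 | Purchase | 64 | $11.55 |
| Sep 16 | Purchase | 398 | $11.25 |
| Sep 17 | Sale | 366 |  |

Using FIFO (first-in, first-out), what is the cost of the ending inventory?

Sep 17, 366 sold [FIFO — oldest first]: 64 @ $11.55 + 302 @ $11.25 = $4,136.70
Ending inventory: 96 @ $11.25 = $1,080.00
Check: goods available $5,216.70 = COGS $4,136.70 + ending $1,080.00

Ending inventory = $1,080.00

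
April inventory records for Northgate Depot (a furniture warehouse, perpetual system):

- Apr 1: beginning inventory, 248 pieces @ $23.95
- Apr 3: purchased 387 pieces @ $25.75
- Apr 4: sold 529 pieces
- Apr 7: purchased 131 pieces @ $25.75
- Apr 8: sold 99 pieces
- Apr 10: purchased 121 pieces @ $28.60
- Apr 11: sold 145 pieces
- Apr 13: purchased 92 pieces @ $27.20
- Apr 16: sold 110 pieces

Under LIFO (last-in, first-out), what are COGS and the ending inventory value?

COGS = $22,941.90; ending inventory = $2,299.20

Apr 4, 529 sold [LIFO — newest first]: 387 @ $25.75 + 142 @ $23.95 = $13,366.15
Apr 8, 99 sold [LIFO — newest first]: 99 @ $25.75 = $2,549.25
Apr 11, 145 sold [LIFO — newest first]: 121 @ $28.60 + 24 @ $25.75 = $4,078.60
Apr 16, 110 sold [LIFO — newest first]: 92 @ $27.20 + 8 @ $25.75 + 10 @ $23.95 = $2,947.90
Total COGS = $13,366.15 + $2,549.25 + $4,078.60 + $2,947.90 = $22,941.90
Ending inventory: 96 @ $23.95 = $2,299.20
Check: goods available $25,241.10 = COGS $22,941.90 + ending $2,299.20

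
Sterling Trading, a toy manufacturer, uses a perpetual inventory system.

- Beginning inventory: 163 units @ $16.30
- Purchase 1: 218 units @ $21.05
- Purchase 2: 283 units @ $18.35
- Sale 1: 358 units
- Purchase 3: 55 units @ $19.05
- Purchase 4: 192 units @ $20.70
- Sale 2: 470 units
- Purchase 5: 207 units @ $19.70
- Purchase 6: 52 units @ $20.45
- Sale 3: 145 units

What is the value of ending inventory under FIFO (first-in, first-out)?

Ending inventory = $3,919.90

Sale 1 (358) [FIFO — oldest first]: 163 @ $16.30 + 195 @ $21.05 = $6,761.65
Sale 2 (470) [FIFO — oldest first]: 23 @ $21.05 + 283 @ $18.35 + 55 @ $19.05 + 109 @ $20.70 = $8,981.25
Sale 3 (145) [FIFO — oldest first]: 83 @ $20.70 + 62 @ $19.70 = $2,939.50
Total COGS = $6,761.65 + $8,981.25 + $2,939.50 = $18,682.40
Ending inventory: 145 @ $19.70 + 52 @ $20.45 = $3,919.90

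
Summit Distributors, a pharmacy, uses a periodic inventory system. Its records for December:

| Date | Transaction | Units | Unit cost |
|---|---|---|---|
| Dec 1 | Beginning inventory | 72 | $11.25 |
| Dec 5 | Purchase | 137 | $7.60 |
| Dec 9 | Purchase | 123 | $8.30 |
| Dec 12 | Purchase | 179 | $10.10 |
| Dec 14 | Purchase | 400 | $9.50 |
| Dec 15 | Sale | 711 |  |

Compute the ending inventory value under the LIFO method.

Dec 15, 711 sold [LIFO — newest first]: 400 @ $9.50 + 179 @ $10.10 + 123 @ $8.30 + 9 @ $7.60 = $6,697.20
Ending inventory: 72 @ $11.25 + 128 @ $7.60 = $1,782.80

Ending inventory = $1,782.80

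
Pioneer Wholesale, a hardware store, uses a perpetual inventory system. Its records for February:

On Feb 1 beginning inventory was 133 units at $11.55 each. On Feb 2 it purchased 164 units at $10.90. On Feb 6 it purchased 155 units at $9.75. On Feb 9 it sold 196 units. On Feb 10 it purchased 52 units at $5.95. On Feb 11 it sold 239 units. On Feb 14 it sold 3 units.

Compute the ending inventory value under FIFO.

Ending inventory = $445.90

Feb 9, 196 sold [FIFO — oldest first]: 133 @ $11.55 + 63 @ $10.90 = $2,222.85
Feb 11, 239 sold [FIFO — oldest first]: 101 @ $10.90 + 138 @ $9.75 = $2,446.40
Feb 14, 3 sold [FIFO — oldest first]: 3 @ $9.75 = $29.25
Total COGS = $2,222.85 + $2,446.40 + $29.25 = $4,698.50
Ending inventory: 14 @ $9.75 + 52 @ $5.95 = $445.90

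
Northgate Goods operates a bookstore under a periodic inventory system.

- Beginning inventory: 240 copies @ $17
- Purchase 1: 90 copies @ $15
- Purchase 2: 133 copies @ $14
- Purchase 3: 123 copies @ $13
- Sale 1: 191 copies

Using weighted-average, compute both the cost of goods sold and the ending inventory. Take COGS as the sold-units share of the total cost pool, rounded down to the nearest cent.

COGS = $2,897.91; ending inventory = $5,993.09

Sale 1, sell 191: 191/586 × $8,891.00 → $2,897.91
Ending inventory (cost pool remaining) = $5,993.09
Check: goods available $8,891.00 = COGS $2,897.91 + ending $5,993.09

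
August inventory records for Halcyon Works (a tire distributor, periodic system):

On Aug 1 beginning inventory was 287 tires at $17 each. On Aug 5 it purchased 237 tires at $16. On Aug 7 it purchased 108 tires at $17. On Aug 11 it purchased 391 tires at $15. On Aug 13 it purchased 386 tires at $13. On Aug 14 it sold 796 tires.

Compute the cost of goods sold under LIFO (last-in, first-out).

Aug 14, 796 sold [LIFO — newest first]: 386 @ $13 + 391 @ $15 + 19 @ $17 = $11,206
Ending inventory: 287 @ $17 + 237 @ $16 + 89 @ $17 = $10,184

COGS = $11,206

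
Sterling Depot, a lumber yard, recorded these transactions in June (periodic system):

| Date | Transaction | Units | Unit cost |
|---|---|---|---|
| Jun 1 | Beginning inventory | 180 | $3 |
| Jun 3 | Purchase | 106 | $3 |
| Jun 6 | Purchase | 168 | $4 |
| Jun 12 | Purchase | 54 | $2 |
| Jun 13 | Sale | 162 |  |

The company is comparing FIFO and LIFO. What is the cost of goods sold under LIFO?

FIFO COGS: 162 @ $3 = $486
LIFO COGS: 54 @ $2 + 108 @ $4 = $540

COGS = $540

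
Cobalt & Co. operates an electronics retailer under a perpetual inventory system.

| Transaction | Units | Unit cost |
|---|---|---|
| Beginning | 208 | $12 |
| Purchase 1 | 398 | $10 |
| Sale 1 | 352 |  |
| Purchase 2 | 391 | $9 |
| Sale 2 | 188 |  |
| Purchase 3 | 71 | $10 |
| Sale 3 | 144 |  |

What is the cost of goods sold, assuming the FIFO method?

Sale 1 (352) [FIFO — oldest first]: 208 @ $12 + 144 @ $10 = $3,936
Sale 2 (188) [FIFO — oldest first]: 188 @ $10 = $1,880
Sale 3 (144) [FIFO — oldest first]: 66 @ $10 + 78 @ $9 = $1,362
Total COGS = $3,936 + $1,880 + $1,362 = $7,178
Ending inventory: 313 @ $9 + 71 @ $10 = $3,527
Check: goods available $10,705 = COGS $7,178 + ending $3,527

COGS = $7,178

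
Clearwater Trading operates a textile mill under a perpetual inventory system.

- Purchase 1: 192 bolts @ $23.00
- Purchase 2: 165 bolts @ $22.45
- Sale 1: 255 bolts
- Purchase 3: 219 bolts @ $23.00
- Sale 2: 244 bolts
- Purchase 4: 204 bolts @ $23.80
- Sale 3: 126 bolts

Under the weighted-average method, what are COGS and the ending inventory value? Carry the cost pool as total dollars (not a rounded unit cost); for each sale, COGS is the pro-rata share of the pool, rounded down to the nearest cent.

COGS = $14,360.85; ending inventory = $3,651.60

After Purchase 1: 192 on hand, pool $4,416.00 (≈ $23.0000 each)
After Purchase 2: 357 on hand, pool $8,120.25 (≈ $22.7458 each)
Sale 1, sell 255: 255/357 × $8,120.25 → $5,800.17
After Purchase 3: 321 on hand, pool $7,357.08 (≈ $22.9193 each)
Sale 2, sell 244: 244/321 × $7,357.08 → $5,592.29
After Purchase 4: 281 on hand, pool $6,619.99 (≈ $23.5587 each)
Sale 3, sell 126: 126/281 × $6,619.99 → $2,968.39
Total COGS = $5,800.17 + $5,592.29 + $2,968.39 = $14,360.85
Ending inventory (cost pool remaining) = $3,651.60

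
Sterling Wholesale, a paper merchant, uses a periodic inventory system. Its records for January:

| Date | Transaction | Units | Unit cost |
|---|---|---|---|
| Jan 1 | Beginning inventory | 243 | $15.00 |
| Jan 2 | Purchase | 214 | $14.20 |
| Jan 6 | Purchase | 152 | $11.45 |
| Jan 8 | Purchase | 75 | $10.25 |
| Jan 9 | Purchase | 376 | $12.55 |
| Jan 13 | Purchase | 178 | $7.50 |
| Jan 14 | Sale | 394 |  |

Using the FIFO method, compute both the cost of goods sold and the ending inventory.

COGS = $5,789.20; ending inventory = $9,457.55

Jan 14, 394 sold [FIFO — oldest first]: 243 @ $15.00 + 151 @ $14.20 = $5,789.20
Ending inventory: 63 @ $14.20 + 152 @ $11.45 + 75 @ $10.25 + 376 @ $12.55 + 178 @ $7.50 = $9,457.55
Check: goods available $15,246.75 = COGS $5,789.20 + ending $9,457.55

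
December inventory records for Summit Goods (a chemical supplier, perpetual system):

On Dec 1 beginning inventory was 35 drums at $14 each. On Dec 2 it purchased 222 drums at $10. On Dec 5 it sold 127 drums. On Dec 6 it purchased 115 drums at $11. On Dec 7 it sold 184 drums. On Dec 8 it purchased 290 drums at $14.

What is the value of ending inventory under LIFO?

Dec 5, 127 sold [LIFO — newest first]: 127 @ $10 = $1,270
Dec 7, 184 sold [LIFO — newest first]: 115 @ $11 + 69 @ $10 = $1,955
Total COGS = $1,270 + $1,955 = $3,225
Ending inventory: 35 @ $14 + 26 @ $10 + 290 @ $14 = $4,810

Ending inventory = $4,810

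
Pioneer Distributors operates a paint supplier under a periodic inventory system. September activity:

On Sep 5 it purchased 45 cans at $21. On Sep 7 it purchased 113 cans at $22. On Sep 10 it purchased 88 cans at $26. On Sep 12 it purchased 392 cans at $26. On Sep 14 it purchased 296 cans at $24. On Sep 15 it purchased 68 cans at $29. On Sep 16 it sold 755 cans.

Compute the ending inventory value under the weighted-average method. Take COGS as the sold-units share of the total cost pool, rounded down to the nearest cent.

Sep 16, sell 755: 755/1002 × $24,987.00 → $18,827.52
Ending inventory (cost pool remaining) = $6,159.48

Ending inventory = $6,159.48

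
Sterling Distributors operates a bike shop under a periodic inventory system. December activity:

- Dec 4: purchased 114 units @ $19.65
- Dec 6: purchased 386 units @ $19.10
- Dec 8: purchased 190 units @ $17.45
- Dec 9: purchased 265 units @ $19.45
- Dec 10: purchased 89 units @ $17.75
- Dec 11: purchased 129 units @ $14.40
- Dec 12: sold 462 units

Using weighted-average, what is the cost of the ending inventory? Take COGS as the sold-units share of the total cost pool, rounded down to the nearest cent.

Ending inventory = $13,043.98

Dec 12, sell 462: 462/1173 × $21,519.80 → $8,475.82
Ending inventory (cost pool remaining) = $13,043.98
Check: goods available $21,519.80 = COGS $8,475.82 + ending $13,043.98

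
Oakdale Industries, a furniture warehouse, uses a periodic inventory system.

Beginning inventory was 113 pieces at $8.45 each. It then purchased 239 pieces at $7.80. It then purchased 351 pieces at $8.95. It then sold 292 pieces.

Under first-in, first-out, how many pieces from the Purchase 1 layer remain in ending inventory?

Sale 1 (292) [FIFO — oldest first]: 113 @ $8.45 + 179 @ $7.80 = $2,351.05
Ending inventory: 60 @ $7.80 + 351 @ $8.95 = $3,609.45

60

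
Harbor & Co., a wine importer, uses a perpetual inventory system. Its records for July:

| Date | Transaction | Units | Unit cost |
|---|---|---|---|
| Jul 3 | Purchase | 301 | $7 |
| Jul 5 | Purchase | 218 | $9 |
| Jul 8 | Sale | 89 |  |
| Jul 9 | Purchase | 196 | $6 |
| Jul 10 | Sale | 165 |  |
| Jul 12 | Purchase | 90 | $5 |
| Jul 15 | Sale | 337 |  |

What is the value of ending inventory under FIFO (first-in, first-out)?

Jul 8, 89 sold [FIFO — oldest first]: 89 @ $7 = $623
Jul 10, 165 sold [FIFO — oldest first]: 165 @ $7 = $1,155
Jul 15, 337 sold [FIFO — oldest first]: 47 @ $7 + 218 @ $9 + 72 @ $6 = $2,723
Total COGS = $623 + $1,155 + $2,723 = $4,501
Ending inventory: 124 @ $6 + 90 @ $5 = $1,194

Ending inventory = $1,194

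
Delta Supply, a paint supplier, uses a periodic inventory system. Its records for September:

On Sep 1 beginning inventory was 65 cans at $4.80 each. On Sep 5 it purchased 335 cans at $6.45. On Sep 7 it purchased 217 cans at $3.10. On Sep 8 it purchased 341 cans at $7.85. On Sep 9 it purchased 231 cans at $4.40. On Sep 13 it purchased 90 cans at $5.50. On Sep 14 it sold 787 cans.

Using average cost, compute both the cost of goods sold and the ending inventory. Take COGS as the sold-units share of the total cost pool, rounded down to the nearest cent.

Sep 14, sell 787: 787/1279 × $7,333.70 → $4,512.60
Ending inventory (cost pool remaining) = $2,821.10
Check: goods available $7,333.70 = COGS $4,512.60 + ending $2,821.10

COGS = $4,512.60; ending inventory = $2,821.10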